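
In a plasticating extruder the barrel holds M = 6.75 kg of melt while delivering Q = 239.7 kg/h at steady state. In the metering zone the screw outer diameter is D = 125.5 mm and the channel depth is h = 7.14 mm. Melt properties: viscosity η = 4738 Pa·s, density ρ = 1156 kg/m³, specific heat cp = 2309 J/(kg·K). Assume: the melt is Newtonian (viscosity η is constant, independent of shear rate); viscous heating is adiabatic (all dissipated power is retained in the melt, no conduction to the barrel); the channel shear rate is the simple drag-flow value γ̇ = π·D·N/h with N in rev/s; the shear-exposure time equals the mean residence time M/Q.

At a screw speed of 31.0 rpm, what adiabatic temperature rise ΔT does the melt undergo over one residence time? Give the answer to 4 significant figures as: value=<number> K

Throughput in SI: Q_s = 239.7 kg/h ÷ 3600 s/h = 0.0665833 kg/s
t_res = M / Q_s = 6.75 ÷ 0.0665833 = 101.377 s
Convert to SI: D = 0.1255 m, h = 0.00714 m, N = 31.0/60 = 0.516667 rev/s
γ̇ = π D N / h = (π)(0.1255)(0.516667) / 0.00714 = 28.5303 s⁻¹
Adiabatic rise: ΔT = η γ̇² t_res / (ρ cp) = 4738·(28.5303)²·101.377 / (1156·2309) = 146.475 K

value=146.5 K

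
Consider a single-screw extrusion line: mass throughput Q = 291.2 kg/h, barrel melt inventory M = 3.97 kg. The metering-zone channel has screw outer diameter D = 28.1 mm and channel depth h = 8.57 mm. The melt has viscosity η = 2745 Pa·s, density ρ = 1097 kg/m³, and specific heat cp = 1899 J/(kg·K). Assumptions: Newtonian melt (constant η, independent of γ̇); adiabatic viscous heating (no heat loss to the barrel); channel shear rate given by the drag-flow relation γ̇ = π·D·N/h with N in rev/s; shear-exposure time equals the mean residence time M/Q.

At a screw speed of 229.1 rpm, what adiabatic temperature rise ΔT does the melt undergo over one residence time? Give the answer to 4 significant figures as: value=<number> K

value=100.0 K

Convert throughput: Q = 291.2 kg/h = 291.2/3600 = 0.0808889 kg/s
t_res = M / Q_s = 3.97 ÷ 0.0808889 = 49.0797 s
D = 28.1 mm = 0.0281 m;  h = 8.57 mm = 0.00857 m;  N = 229.1 rpm / 60 = 3.81833 rev/s
Shear rate: γ̇ = πDN/h = π·0.0281·3.81833/0.00857 = 39.3323 s⁻¹
Adiabatic rise: ΔT = η γ̇² t_res / (ρ cp) = 2745·(39.3323)²·49.0797 / (1097·1899) = 100.049 K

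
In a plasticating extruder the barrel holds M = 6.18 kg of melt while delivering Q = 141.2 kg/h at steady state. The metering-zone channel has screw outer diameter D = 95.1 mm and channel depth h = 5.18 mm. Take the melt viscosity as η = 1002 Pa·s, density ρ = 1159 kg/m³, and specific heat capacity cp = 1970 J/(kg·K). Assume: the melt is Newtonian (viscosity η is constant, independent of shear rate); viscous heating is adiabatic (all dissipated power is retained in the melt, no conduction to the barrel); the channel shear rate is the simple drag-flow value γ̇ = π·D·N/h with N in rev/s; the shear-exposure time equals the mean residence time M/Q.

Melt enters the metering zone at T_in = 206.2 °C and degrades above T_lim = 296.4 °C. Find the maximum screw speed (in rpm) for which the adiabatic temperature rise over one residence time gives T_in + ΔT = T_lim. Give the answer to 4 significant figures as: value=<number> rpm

value=37.57 rpm

Q_s = Q / 3600 = 141.2 / 3600 = 0.0392222 kg/s
t_res = M / Q_s = 6.18 / 0.0392222 = 157.564 s
D = 95.1 mm = 0.0951 m;  h = 5.18 mm = 0.00518 m
Allowable rise: ΔT_a = T_lim − T_in = 296.4 − 206.2 = 90.2 K
Invert ΔT = ηγ̇²t_res/(ρcp) for γ̇: γ̇_max² = ΔT_a ρ cp / (η t_res) = 90.2·1159·1970 / (1002·157.564) = 1304.46 s⁻²
Take the square root: γ̇_max = √(1304.46) = 36.1174 s⁻¹
N_max = γ̇_max h / (πD) = 36.1174·0.00518/(π·0.0951) = 0.626203 rev/s → ×60 = 37.5722 rpm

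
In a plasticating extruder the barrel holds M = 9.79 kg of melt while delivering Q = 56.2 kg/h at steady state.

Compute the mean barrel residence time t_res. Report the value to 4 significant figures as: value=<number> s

value=627.1 s

Q_s = Q / 3600 = 56.2 / 3600 = 0.0156111 kg/s
t_res = M / Q_s = 9.79 / 0.0156111 = 627.117 s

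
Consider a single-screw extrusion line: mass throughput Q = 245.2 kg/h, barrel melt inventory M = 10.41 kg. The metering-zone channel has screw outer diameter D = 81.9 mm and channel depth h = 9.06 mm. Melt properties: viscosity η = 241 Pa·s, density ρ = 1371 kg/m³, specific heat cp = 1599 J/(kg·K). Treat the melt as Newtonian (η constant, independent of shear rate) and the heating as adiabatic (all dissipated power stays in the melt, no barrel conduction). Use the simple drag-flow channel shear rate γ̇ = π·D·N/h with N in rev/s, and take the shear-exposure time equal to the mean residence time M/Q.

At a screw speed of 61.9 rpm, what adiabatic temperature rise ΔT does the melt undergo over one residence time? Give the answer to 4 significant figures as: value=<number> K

value=14.42 K

Throughput in SI: Q_s = 245.2 kg/h ÷ 3600 s/h = 0.0681111 kg/s
t_res = M / Q_s = 10.41 ÷ 0.0681111 = 152.838 s
Geometry in metres: D = 81.9 mm → 0.0819 m, h = 9.06 mm → 0.00906 m; screw speed N = 61.9 rpm = 1.03167 rev/s
Shear rate: γ̇ = πDN/h = π·0.0819·1.03167/0.00906 = 29.2985 s⁻¹
ΔT = η·γ̇²·t_res / (ρ·cp) = 241 · (29.2985)² · 152.838 / (1371 · 1599) = 14.4229 K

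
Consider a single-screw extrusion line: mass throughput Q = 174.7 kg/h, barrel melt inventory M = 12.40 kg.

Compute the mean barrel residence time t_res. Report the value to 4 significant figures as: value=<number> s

Throughput in SI: Q_s = 174.7 kg/h ÷ 3600 s/h = 0.0485278 kg/s
t_res = M / Q_s = 12.40 / 0.0485278 = 255.524 s

value=255.5 s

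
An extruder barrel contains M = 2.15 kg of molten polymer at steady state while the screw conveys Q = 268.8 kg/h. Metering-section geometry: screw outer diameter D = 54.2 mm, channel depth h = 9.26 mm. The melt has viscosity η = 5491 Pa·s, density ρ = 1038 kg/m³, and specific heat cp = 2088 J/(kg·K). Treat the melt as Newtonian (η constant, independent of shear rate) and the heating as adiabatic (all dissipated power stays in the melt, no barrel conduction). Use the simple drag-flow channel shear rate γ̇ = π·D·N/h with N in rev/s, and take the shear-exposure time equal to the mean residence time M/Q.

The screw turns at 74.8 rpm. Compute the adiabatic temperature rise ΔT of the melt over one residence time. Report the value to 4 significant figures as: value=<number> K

Q_s = Q / 3600 = 268.8 / 3600 = 0.0746667 kg/s
t_res = M / Q_s = 2.15 ÷ 0.0746667 = 28.7946 s
Convert to SI: D = 0.0542 m, h = 0.00926 m, N = 74.8/60 = 1.24667 rev/s
γ̇ = π D N / h = (π)(0.0542)(1.24667) / 0.00926 = 22.9239 s⁻¹
ΔT = η·γ̇²·t_res / (ρ·cp) = 5491 · (22.9239)² · 28.7946 / (1038 · 2088) = 38.3365 K

value=38.34 K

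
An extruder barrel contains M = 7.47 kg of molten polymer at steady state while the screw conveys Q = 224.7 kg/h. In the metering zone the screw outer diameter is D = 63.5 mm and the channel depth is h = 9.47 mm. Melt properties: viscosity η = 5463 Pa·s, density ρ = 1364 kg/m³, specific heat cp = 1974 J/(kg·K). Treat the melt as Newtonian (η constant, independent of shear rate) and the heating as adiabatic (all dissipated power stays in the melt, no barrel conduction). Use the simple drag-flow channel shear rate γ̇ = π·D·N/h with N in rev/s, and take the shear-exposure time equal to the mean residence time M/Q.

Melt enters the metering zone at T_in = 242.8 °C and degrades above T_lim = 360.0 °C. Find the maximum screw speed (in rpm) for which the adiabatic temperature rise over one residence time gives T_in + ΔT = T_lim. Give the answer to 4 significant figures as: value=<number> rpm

Throughput in SI: Q_s = 224.7 kg/h ÷ 3600 s/h = 0.0624167 kg/s
t_res = M / Q_s = 7.47 ÷ 0.0624167 = 119.68 s
Geometry in SI: D = 63.5 mm → 0.0635 m, h = 9.47 mm → 0.00947 m
ΔT_a = T_lim − T_in = 360.0 °C − 242.8 °C = 117.2 K
γ̇_max² = ΔT_a·ρ·cp / (η·t_res) = [117.2 × 1364 × 1974] / [5463 × 119.68] = 482.656 s⁻²
γ̇_max = sqrt(482.656) = 21.9694 s⁻¹
N_max = γ̇_max h / (πD) = 21.9694·0.00947/(π·0.0635) = 1.04291 rev/s → ×60 = 62.5744 rpm

value=62.57 rpm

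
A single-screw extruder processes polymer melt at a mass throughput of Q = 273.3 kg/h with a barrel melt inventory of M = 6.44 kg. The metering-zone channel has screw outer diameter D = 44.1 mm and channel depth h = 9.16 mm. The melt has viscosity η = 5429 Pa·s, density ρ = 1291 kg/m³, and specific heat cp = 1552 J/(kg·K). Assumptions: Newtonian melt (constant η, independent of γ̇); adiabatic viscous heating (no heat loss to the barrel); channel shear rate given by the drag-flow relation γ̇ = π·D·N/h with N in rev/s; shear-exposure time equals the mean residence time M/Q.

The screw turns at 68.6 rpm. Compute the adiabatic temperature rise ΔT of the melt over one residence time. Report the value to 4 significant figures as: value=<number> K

value=68.74 K

Q_s = Q / 3600 = 273.3 / 3600 = 0.0759167 kg/s
Mean residence time: t_res = M/Q_s = 6.44 kg / 0.0759167 kg/s = 84.8299 s
Convert to SI: D = 0.0441 m, h = 0.00916 m, N = 68.6/60 = 1.14333 rev/s
γ̇ = π·D·N / h = π · 0.0441 · 1.14333 / 0.00916 = 17.2928 s⁻¹
ΔT = η·γ̇²·t_res/(ρ·cp) = [5429 × 17.2928² × 84.8299] / [1291 × 1552] = 68.7357 K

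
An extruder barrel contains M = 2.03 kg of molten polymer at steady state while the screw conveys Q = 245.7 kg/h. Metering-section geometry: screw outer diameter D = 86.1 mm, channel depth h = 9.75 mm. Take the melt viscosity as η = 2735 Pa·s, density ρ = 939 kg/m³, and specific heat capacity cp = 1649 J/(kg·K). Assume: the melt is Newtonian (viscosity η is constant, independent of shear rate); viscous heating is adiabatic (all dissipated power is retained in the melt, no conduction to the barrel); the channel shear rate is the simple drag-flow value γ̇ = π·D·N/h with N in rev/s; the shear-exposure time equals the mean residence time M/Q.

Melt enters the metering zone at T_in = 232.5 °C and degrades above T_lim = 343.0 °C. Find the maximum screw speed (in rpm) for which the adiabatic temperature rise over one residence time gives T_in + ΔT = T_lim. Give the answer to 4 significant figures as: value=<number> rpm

value=99.19 rpm

Convert throughput: Q = 245.7 kg/h = 245.7/3600 = 0.06825 kg/s
Mean residence time: t_res = M/Q_s = 2.03 kg / 0.06825 kg/s = 29.7436 s
Convert to metres: D = 0.0861 m, h = 0.00975 m
Allowable rise: ΔT_a = T_lim − T_in = 343.0 − 232.5 = 110.5 K
γ̇_max² = ΔT_a·ρ·cp / (η·t_res) = [110.5 × 939 × 1649] / [2735 × 29.7436] = 2103.28 s⁻²
γ̇_max = √2103.28 = 45.8616 s⁻¹
Solve γ̇ = πDN/h for N: N_max = γ̇_max·h/(π·D) = 45.8616 × 0.00975 / (π × 0.0861) = 1.65311 rev/s = 99.1863 rpm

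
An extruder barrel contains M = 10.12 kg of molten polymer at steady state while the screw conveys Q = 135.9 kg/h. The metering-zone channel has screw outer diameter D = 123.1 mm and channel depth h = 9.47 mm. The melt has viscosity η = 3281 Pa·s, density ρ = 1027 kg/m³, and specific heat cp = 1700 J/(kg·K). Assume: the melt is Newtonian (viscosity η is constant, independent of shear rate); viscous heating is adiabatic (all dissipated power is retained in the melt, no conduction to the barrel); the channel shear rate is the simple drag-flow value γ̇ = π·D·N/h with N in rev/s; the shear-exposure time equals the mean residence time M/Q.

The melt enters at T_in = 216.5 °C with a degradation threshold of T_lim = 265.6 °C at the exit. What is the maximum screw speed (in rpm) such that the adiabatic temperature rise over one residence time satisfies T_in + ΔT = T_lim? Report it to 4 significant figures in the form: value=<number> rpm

Throughput in SI: Q_s = 135.9 kg/h ÷ 3600 s/h = 0.03775 kg/s
t_res = M / Q_s = 10.12 ÷ 0.03775 = 268.079 s
Convert to metres: D = 0.1231 m, h = 0.00947 m
ΔT_a = T_lim − T_in = 265.6 − 216.5 = 49.1 K
Invert ΔT = ηγ̇²t_res/(ρcp) for γ̇: γ̇_max² = ΔT_a ρ cp / (η t_res) = 49.1·1027·1700 / (3281·268.079) = 97.461 s⁻²
Take the square root: γ̇_max = √(97.461) = 9.87224 s⁻¹
N_max = γ̇_max h / (πD) = 9.87224·0.00947/(π·0.1231) = 0.241745 rev/s → ×60 = 14.5047 rpm

value=14.50 rpm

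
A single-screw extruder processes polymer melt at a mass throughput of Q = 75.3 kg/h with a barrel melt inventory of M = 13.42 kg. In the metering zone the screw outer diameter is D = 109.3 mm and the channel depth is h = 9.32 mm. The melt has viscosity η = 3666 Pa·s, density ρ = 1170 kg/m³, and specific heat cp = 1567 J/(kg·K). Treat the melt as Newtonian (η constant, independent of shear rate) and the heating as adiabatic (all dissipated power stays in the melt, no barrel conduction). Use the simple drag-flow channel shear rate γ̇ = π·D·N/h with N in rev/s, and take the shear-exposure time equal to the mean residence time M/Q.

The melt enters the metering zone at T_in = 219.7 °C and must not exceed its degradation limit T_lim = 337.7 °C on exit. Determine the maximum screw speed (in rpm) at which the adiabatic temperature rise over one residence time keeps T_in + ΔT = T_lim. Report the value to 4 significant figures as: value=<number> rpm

Throughput in SI: Q_s = 75.3 kg/h ÷ 3600 s/h = 0.0209167 kg/s
t_res = M / Q_s = 13.42 ÷ 0.0209167 = 641.594 s
Convert to metres: D = 0.1093 m, h = 0.00932 m
ΔT_a = T_lim − T_in = 337.7 − 219.7 = 118 K
Invert ΔT = ηγ̇²t_res/(ρcp) for γ̇: γ̇_max² = ΔT_a ρ cp / (η t_res) = 118·1170·1567 / (3666·641.594) = 91.9781 s⁻²
γ̇_max = sqrt(91.9781) = 9.59052 s⁻¹
N_max = γ̇_max h / (πD) = 9.59052·0.00932/(π·0.1093) = 0.260308 rev/s → ×60 = 15.6185 rpm

value=15.62 rpm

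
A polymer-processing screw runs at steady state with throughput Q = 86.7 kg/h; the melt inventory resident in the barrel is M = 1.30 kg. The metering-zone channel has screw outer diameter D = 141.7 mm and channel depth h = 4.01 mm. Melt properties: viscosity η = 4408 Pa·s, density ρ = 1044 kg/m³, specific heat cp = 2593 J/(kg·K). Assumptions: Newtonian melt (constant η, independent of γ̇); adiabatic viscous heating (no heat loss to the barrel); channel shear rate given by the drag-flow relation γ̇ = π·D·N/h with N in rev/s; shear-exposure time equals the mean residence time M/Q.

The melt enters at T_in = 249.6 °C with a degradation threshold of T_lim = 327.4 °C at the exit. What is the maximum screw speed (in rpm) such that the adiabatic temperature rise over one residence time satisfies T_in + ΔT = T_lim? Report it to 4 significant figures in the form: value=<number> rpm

value=16.08 rpm

Convert throughput: Q = 86.7 kg/h = 86.7/3600 = 0.0240833 kg/s
Mean residence time: t_res = M/Q_s = 1.30 kg / 0.0240833 kg/s = 53.9792 s
Convert to metres: D = 0.1417 m, h = 0.00401 m
Allowable rise: ΔT_a = T_lim − T_in = 327.4 − 249.6 = 77.8 K
γ̇_max² = ΔT_a·ρ·cp/(η·t_res) = 77.8·1044·2593/(4408·53.9792) = 885.145 s⁻²
Take the square root: γ̇_max = √(885.145) = 29.7514 s⁻¹
Solve γ̇ = πDN/h for N: N_max = γ̇_max·h/(π·D) = 29.7514 × 0.00401 / (π × 0.1417) = 0.267998 rev/s = 16.0799 rpm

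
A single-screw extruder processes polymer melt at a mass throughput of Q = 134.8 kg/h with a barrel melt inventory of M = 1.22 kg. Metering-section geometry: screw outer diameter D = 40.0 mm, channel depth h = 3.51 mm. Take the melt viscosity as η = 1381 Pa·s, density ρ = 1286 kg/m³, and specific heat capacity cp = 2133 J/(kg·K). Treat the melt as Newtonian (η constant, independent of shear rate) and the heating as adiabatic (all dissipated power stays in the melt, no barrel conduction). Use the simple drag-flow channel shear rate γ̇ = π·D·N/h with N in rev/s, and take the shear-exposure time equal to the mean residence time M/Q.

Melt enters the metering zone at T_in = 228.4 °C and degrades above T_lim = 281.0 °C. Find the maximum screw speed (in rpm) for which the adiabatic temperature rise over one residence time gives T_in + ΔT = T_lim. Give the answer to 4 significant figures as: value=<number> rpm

Convert throughput: Q = 134.8 kg/h = 134.8/3600 = 0.0374444 kg/s
Mean residence time: t_res = M/Q_s = 1.22 kg / 0.0374444 kg/s = 32.5816 s
Geometry in SI: D = 40.0 mm → 0.04 m, h = 3.51 mm → 0.00351 m
ΔT_a = T_lim − T_in = 281.0 − 228.4 = 52.6 K
Invert ΔT = ηγ̇²t_res/(ρcp) for γ̇: γ̇_max² = ΔT_a ρ cp / (η t_res) = 52.6·1286·2133 / (1381·32.5816) = 3206.65 s⁻²
Take the square root: γ̇_max = √(3206.65) = 56.6273 s⁻¹
N_max = γ̇_max·h / (π·D) = 56.6273 · 0.00351 / (π · 0.04) = 1.5817 rev/s = 94.9018 rpm

value=94.90 rpm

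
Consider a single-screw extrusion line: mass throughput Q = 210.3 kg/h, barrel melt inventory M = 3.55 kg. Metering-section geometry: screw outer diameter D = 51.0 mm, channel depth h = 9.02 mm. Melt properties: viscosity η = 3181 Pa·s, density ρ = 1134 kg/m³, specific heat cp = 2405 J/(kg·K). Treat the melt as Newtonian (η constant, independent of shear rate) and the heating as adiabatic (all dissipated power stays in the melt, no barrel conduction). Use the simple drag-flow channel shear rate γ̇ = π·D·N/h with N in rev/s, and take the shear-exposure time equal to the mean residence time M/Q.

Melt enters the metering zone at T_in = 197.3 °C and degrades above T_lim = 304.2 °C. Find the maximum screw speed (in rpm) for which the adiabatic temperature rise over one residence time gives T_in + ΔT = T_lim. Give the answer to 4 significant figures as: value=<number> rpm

Throughput in SI: Q_s = 210.3 kg/h ÷ 3600 s/h = 0.0584167 kg/s
Mean residence time: t_res = M/Q_s = 3.55 kg / 0.0584167 kg/s = 60.7703 s
Convert to metres: D = 0.051 m, h = 0.00902 m
Allowable rise: ΔT_a = T_lim − T_in = 304.2 − 197.3 = 106.9 K
γ̇_max² = ΔT_a·ρ·cp / (η·t_res) = [106.9 × 1134 × 2405] / [3181 × 60.7703] = 1508.17 s⁻²
Take the square root: γ̇_max = √(1508.17) = 38.8352 s⁻¹
Solve γ̇ = πDN/h for N: N_max = γ̇_max·h/(π·D) = 38.8352 × 0.00902 / (π × 0.051) = 2.18631 rev/s = 131.179 rpm

value=131.2 rpm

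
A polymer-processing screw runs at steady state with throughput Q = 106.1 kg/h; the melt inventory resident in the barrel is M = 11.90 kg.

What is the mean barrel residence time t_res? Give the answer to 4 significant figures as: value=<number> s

value=403.8 s

Q_s = Q / 3600 = 106.1 / 3600 = 0.0294722 kg/s
t_res = M / Q_s = 11.90 ÷ 0.0294722 = 403.77 s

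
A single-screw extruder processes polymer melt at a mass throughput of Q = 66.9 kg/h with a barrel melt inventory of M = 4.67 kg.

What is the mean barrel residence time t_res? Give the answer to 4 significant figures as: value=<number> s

Convert throughput: Q = 66.9 kg/h = 66.9/3600 = 0.0185833 kg/s
t_res = M / Q_s = 4.67 ÷ 0.0185833 = 251.3 s

value=251.3 s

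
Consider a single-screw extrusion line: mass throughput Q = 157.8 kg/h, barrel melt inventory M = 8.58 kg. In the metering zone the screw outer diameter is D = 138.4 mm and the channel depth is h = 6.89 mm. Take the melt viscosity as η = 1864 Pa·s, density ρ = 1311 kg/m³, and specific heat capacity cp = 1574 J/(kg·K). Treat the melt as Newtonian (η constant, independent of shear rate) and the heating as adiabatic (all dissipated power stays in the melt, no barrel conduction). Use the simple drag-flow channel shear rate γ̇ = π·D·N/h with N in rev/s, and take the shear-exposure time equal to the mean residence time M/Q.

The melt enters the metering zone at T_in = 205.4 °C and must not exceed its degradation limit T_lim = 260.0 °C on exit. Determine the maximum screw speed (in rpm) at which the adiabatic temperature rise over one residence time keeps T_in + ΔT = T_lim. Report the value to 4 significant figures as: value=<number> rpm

value=16.71 rpm

Convert throughput: Q = 157.8 kg/h = 157.8/3600 = 0.0438333 kg/s
Mean residence time: t_res = M/Q_s = 8.58 kg / 0.0438333 kg/s = 195.741 s
D = 138.4 mm = 0.1384 m;  h = 6.89 mm = 0.00689 m
ΔT_a = T_lim − T_in = 260.0 °C − 205.4 °C = 54.6 K
γ̇_max² = ΔT_a·ρ·cp/(η·t_res) = 54.6·1311·1574/(1864·195.741) = 308.796 s⁻²
γ̇_max = sqrt(308.796) = 17.5726 s⁻¹
N_max = γ̇_max·h / (π·D) = 17.5726 · 0.00689 / (π · 0.1384) = 0.278464 rev/s = 16.7078 rpm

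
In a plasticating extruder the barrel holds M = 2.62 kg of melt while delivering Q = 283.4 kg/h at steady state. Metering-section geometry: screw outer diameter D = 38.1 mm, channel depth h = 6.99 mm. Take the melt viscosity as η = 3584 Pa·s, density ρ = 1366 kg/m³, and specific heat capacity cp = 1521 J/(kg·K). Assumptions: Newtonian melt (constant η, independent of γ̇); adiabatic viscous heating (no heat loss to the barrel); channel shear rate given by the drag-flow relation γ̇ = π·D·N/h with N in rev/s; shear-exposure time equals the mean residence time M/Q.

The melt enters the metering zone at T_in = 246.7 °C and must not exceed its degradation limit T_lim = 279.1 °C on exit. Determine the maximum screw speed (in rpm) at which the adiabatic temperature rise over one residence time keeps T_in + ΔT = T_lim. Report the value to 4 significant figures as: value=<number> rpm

Q_s = Q / 3600 = 283.4 / 3600 = 0.0787222 kg/s
Mean residence time: t_res = M/Q_s = 2.62 kg / 0.0787222 kg/s = 33.2816 s
D = 38.1 mm = 0.0381 m;  h = 6.99 mm = 0.00699 m
Allowable rise: ΔT_a = T_lim − T_in = 279.1 − 246.7 = 32.4 K
γ̇_max² = ΔT_a·ρ·cp / (η·t_res) = [32.4 × 1366 × 1521] / [3584 × 33.2816] = 564.356 s⁻²
γ̇_max = sqrt(564.356) = 23.7562 s⁻¹
Solve γ̇ = πDN/h for N: N_max = γ̇_max·h/(π·D) = 23.7562 × 0.00699 / (π × 0.0381) = 1.38733 rev/s = 83.2396 rpm

value=83.24 rpm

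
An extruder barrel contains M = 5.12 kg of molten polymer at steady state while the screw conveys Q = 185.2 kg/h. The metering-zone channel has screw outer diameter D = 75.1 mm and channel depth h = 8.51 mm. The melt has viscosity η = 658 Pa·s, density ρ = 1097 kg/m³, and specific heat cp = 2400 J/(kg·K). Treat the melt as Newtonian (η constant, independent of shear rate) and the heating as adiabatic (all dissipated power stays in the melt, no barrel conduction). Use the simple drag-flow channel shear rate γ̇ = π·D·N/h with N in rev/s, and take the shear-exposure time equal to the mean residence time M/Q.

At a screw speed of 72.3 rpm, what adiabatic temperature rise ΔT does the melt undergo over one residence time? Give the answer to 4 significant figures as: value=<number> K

value=27.76 K

Throughput in SI: Q_s = 185.2 kg/h ÷ 3600 s/h = 0.0514444 kg/s
t_res = M / Q_s = 5.12 ÷ 0.0514444 = 99.5248 s
D = 75.1 mm = 0.0751 m;  h = 8.51 mm = 0.00851 m;  N = 72.3 rpm / 60 = 1.205 rev/s
γ̇ = π·D·N / h = π · 0.0751 · 1.205 / 0.00851 = 33.4078 s⁻¹
Adiabatic rise: ΔT = η γ̇² t_res / (ρ cp) = 658·(33.4078)²·99.5248 / (1097·2400) = 27.7609 K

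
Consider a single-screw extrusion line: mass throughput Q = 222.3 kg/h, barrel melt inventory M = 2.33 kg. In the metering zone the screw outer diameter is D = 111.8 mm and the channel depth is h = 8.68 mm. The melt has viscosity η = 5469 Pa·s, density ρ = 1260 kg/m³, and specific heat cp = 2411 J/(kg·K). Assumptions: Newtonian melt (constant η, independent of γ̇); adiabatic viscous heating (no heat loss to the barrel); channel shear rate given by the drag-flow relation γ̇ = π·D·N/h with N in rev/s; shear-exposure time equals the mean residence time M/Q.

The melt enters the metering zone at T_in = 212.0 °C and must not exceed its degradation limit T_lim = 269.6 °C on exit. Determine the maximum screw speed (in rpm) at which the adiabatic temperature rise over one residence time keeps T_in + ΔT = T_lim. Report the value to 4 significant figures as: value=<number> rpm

value=43.18 rpm

Q_s = Q / 3600 = 222.3 / 3600 = 0.06175 kg/s
Mean residence time: t_res = M/Q_s = 2.33 kg / 0.06175 kg/s = 37.7328 s
Geometry in SI: D = 111.8 mm → 0.1118 m, h = 8.68 mm → 0.00868 m
ΔT_a = T_lim − T_in = 269.6 − 212.0 = 57.6 K
γ̇_max² = ΔT_a·ρ·cp / (η·t_res) = [57.6 × 1260 × 2411] / [5469 × 37.7328] = 847.937 s⁻²
γ̇_max = sqrt(847.937) = 29.1194 s⁻¹
N_max = γ̇_max h / (πD) = 29.1194·0.00868/(π·0.1118) = 0.719631 rev/s → ×60 = 43.1778 rpm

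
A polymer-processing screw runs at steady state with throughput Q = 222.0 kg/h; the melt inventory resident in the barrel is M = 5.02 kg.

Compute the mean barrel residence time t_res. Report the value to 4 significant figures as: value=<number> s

Q_s = Q / 3600 = 222.0 / 3600 = 0.0616667 kg/s
t_res = M / Q_s = 5.02 / 0.0616667 = 81.4054 s

value=81.41 s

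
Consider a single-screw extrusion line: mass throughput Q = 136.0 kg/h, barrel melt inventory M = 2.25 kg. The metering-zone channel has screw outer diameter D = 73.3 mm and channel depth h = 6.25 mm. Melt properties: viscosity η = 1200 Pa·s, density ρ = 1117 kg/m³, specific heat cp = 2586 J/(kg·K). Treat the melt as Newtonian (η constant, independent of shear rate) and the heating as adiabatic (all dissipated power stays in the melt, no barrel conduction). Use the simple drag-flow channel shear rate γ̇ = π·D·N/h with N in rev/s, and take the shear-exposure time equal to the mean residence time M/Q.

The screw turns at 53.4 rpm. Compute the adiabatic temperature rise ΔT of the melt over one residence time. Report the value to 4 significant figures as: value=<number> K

Convert throughput: Q = 136.0 kg/h = 136.0/3600 = 0.0377778 kg/s
t_res = M / Q_s = 2.25 / 0.0377778 = 59.5588 s
Convert to SI: D = 0.0733 m, h = 0.00625 m, N = 53.4/60 = 0.89 rev/s
γ̇ = π·D·N / h = π · 0.0733 · 0.89 / 0.00625 = 32.7917 s⁻¹
Adiabatic rise: ΔT = η γ̇² t_res / (ρ cp) = 1200·(32.7917)²·59.5588 / (1117·2586) = 26.6056 K

value=26.61 K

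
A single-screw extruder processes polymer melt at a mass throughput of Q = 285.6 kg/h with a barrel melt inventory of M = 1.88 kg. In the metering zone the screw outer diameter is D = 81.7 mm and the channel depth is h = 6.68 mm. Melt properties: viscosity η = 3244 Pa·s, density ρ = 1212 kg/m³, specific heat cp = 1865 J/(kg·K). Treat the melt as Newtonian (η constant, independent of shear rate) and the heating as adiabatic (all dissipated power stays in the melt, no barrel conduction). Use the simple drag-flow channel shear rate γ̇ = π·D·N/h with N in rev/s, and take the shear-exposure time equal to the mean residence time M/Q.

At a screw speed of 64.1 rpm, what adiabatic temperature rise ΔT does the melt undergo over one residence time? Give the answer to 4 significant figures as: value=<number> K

value=57.31 K

Throughput in SI: Q_s = 285.6 kg/h ÷ 3600 s/h = 0.0793333 kg/s
t_res = M / Q_s = 1.88 / 0.0793333 = 23.6975 s
Geometry in metres: D = 81.7 mm → 0.0817 m, h = 6.68 mm → 0.00668 m; screw speed N = 64.1 rpm = 1.06833 rev/s
γ̇ = π D N / h = (π)(0.0817)(1.06833) / 0.00668 = 41.049 s⁻¹
ΔT = η·γ̇²·t_res / (ρ·cp) = 3244 · (41.049)² · 23.6975 / (1212 · 1865) = 57.3068 K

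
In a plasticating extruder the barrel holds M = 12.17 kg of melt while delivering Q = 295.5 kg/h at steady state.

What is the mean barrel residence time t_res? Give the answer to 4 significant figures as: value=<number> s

Q_s = Q / 3600 = 295.5 / 3600 = 0.0820833 kg/s
t_res = M / Q_s = 12.17 / 0.0820833 = 148.264 s

value=148.3 s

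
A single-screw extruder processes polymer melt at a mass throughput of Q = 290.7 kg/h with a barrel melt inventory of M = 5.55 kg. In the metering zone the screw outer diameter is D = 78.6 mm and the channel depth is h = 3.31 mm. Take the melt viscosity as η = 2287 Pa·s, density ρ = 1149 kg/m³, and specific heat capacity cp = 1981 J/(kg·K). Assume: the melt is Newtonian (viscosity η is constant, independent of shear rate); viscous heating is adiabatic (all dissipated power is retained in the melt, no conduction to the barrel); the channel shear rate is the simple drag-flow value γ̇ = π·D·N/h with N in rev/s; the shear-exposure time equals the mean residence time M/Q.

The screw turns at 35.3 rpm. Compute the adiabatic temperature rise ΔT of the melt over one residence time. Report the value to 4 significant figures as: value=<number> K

Q_s = Q / 3600 = 290.7 / 3600 = 0.08075 kg/s
t_res = M / Q_s = 5.55 / 0.08075 = 68.7307 s
D = 78.6 mm = 0.0786 m;  h = 3.31 mm = 0.00331 m;  N = 35.3 rpm / 60 = 0.588333 rev/s
γ̇ = π·D·N / h = π · 0.0786 · 0.588333 / 0.00331 = 43.8902 s⁻¹
Adiabatic rise: ΔT = η γ̇² t_res / (ρ cp) = 2287·(43.8902)²·68.7307 / (1149·1981) = 133.029 K

value=133.0 K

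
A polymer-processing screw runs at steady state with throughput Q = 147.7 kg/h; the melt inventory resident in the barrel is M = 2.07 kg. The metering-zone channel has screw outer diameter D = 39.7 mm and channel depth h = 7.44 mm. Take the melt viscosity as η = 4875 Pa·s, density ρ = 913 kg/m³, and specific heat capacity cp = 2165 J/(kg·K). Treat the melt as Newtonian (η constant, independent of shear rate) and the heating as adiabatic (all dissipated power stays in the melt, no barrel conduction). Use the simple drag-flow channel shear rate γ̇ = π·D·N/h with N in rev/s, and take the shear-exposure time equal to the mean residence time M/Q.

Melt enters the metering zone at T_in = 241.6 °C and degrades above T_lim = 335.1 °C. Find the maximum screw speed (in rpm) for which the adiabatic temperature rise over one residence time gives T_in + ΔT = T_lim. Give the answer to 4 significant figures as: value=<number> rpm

Throughput in SI: Q_s = 147.7 kg/h ÷ 3600 s/h = 0.0410278 kg/s
Mean residence time: t_res = M/Q_s = 2.07 kg / 0.0410278 kg/s = 50.4536 s
D = 39.7 mm = 0.0397 m;  h = 7.44 mm = 0.00744 m
Allowable rise: ΔT_a = T_lim − T_in = 335.1 − 241.6 = 93.5 K
γ̇_max² = ΔT_a·ρ·cp/(η·t_res) = 93.5·913·2165/(4875·50.4536) = 751.404 s⁻²
γ̇_max = √751.404 = 27.4117 s⁻¹
N_max = γ̇_max h / (πD) = 27.4117·0.00744/(π·0.0397) = 1.63519 rev/s → ×60 = 98.1116 rpm

value=98.11 rpm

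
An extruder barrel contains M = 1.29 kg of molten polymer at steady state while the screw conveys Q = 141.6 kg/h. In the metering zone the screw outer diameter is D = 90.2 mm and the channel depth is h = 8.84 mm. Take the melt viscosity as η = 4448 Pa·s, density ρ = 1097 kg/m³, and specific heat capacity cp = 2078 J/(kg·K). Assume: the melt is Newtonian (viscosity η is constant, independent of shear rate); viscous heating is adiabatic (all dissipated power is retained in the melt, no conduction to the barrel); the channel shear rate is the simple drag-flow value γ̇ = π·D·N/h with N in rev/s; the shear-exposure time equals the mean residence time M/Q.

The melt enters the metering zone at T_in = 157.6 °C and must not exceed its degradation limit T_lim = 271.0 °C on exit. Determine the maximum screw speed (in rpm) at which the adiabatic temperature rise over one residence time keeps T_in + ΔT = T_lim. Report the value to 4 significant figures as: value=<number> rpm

Throughput in SI: Q_s = 141.6 kg/h ÷ 3600 s/h = 0.0393333 kg/s
t_res = M / Q_s = 1.29 ÷ 0.0393333 = 32.7966 s
D = 90.2 mm = 0.0902 m;  h = 8.84 mm = 0.00884 m
ΔT_a = T_lim − T_in = 271.0 °C − 157.6 °C = 113.4 K
Invert ΔT = ηγ̇²t_res/(ρcp) for γ̇: γ̇_max² = ΔT_a ρ cp / (η t_res) = 113.4·1097·2078 / (4448·32.7966) = 1772.03 s⁻²
γ̇_max = sqrt(1772.03) = 42.0955 s⁻¹
N_max = γ̇_max·h / (π·D) = 42.0955 · 0.00884 / (π · 0.0902) = 1.3132 rev/s = 78.7921 rpm

value=78.79 rpm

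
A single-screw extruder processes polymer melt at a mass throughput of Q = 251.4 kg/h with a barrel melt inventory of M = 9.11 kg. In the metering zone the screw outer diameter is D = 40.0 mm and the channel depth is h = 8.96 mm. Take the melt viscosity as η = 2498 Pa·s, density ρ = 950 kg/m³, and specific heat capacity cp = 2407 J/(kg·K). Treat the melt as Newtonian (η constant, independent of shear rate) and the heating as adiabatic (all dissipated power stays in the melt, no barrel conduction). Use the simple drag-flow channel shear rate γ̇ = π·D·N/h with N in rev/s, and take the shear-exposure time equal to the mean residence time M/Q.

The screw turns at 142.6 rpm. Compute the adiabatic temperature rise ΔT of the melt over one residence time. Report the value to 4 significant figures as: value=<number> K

value=158.3 K

Throughput in SI: Q_s = 251.4 kg/h ÷ 3600 s/h = 0.0698333 kg/s
t_res = M / Q_s = 9.11 ÷ 0.0698333 = 130.453 s
Geometry in metres: D = 40.0 mm → 0.04 m, h = 8.96 mm → 0.00896 m; screw speed N = 142.6 rpm = 2.37667 rev/s
Shear rate: γ̇ = πDN/h = π·0.04·2.37667/0.00896 = 33.3327 s⁻¹
ΔT = η·γ̇²·t_res/(ρ·cp) = [2498 × 33.3327² × 130.453] / [950 × 2407] = 158.339 K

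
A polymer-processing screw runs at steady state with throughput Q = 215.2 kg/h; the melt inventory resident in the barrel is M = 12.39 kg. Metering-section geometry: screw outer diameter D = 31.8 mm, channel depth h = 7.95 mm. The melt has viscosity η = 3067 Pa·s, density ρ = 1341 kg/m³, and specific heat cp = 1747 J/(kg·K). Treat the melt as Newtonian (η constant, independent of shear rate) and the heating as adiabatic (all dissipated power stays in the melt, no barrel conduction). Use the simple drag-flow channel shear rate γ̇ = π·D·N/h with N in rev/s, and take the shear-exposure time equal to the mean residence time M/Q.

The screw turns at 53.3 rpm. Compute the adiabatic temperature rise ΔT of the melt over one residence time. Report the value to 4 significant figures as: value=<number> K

Convert throughput: Q = 215.2 kg/h = 215.2/3600 = 0.0597778 kg/s
Mean residence time: t_res = M/Q_s = 12.39 kg / 0.0597778 kg/s = 207.268 s
Geometry in metres: D = 31.8 mm → 0.0318 m, h = 7.95 mm → 0.00795 m; screw speed N = 53.3 rpm = 0.888333 rev/s
γ̇ = π·D·N / h = π · 0.0318 · 0.888333 / 0.00795 = 11.1631 s⁻¹
Adiabatic rise: ΔT = η γ̇² t_res / (ρ cp) = 3067·(11.1631)²·207.268 / (1341·1747) = 33.8139 K

value=33.81 K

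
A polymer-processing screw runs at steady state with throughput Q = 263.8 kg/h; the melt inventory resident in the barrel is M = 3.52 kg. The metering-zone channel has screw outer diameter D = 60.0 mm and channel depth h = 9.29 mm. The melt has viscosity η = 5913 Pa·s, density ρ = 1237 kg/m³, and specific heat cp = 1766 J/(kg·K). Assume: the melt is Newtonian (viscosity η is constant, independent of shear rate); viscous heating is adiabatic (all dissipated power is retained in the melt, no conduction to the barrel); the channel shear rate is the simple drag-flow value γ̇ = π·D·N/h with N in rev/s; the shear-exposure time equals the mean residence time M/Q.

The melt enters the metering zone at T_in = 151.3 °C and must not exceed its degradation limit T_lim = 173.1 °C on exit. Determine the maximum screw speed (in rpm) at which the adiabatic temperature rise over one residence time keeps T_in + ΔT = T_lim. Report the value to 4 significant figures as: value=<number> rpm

Throughput in SI: Q_s = 263.8 kg/h ÷ 3600 s/h = 0.0732778 kg/s
t_res = M / Q_s = 3.52 / 0.0732778 = 48.0364 s
Convert to metres: D = 0.06 m, h = 0.00929 m
Allowable rise: ΔT_a = T_lim − T_in = 173.1 − 151.3 = 21.8 K
Invert ΔT = ηγ̇²t_res/(ρcp) for γ̇: γ̇_max² = ΔT_a ρ cp / (η t_res) = 21.8·1237·1766 / (5913·48.0364) = 167.664 s⁻²
Take the square root: γ̇_max = √(167.664) = 12.9485 s⁻¹
N_max = γ̇_max h / (πD) = 12.9485·0.00929/(π·0.06) = 0.638166 rev/s → ×60 = 38.29 rpm

value=38.29 rpm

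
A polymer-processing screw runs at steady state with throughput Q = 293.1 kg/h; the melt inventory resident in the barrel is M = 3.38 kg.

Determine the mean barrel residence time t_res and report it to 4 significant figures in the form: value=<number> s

value=41.51 s

Convert throughput: Q = 293.1 kg/h = 293.1/3600 = 0.0814167 kg/s
t_res = M / Q_s = 3.38 / 0.0814167 = 41.5148 s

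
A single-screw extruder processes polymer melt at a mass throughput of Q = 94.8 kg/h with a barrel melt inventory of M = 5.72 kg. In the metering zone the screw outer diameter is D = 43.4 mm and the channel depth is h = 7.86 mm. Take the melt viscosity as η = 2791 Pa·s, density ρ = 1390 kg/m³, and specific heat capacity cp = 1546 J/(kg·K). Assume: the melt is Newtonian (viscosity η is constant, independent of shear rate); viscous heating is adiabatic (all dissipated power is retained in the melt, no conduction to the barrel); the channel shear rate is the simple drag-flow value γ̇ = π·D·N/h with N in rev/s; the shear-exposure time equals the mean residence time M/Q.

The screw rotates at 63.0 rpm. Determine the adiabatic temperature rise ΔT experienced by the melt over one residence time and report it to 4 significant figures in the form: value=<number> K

value=93.59 K

Throughput in SI: Q_s = 94.8 kg/h ÷ 3600 s/h = 0.0263333 kg/s
t_res = M / Q_s = 5.72 ÷ 0.0263333 = 217.215 s
Geometry in metres: D = 43.4 mm → 0.0434 m, h = 7.86 mm → 0.00786 m; screw speed N = 63.0 rpm = 1.05 rev/s
γ̇ = π D N / h = (π)(0.0434)(1.05) / 0.00786 = 18.214 s⁻¹
ΔT = η·γ̇²·t_res / (ρ·cp) = 2791 · (18.214)² · 217.215 / (1390 · 1546) = 93.5919 K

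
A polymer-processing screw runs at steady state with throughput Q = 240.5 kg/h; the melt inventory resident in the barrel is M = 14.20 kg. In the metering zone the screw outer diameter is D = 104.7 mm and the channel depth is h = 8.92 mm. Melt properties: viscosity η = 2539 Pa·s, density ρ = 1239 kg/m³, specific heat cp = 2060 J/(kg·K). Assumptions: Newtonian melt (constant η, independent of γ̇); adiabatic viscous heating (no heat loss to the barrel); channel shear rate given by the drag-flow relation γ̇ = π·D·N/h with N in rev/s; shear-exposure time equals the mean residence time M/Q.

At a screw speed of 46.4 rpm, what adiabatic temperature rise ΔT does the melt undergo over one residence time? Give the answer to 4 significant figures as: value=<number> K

value=171.9 K

Throughput in SI: Q_s = 240.5 kg/h ÷ 3600 s/h = 0.0668056 kg/s
t_res = M / Q_s = 14.20 ÷ 0.0668056 = 212.557 s
D = 104.7 mm = 0.1047 m;  h = 8.92 mm = 0.00892 m;  N = 46.4 rpm / 60 = 0.773333 rev/s
γ̇ = π·D·N / h = π · 0.1047 · 0.773333 / 0.00892 = 28.5166 s⁻¹
Adiabatic rise: ΔT = η γ̇² t_res / (ρ cp) = 2539·(28.5166)²·212.557 / (1239·2060) = 171.948 K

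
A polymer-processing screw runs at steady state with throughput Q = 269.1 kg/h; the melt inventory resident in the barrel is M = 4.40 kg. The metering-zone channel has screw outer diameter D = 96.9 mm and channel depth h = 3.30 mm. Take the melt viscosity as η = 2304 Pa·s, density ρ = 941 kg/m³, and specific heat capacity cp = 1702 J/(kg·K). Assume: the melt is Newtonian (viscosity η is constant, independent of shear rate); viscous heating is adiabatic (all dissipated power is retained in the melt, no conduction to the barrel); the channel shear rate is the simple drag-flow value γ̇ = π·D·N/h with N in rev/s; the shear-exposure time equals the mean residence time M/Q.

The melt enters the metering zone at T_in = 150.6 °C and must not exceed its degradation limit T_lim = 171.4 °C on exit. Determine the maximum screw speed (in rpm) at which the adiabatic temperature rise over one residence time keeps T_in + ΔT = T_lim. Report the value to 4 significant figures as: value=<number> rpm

value=10.19 rpm

Convert throughput: Q = 269.1 kg/h = 269.1/3600 = 0.07475 kg/s
t_res = M / Q_s = 4.40 / 0.07475 = 58.8629 s
D = 96.9 mm = 0.0969 m;  h = 3.30 mm = 0.0033 m
ΔT_a = T_lim − T_in = 171.4 °C − 150.6 °C = 20.8 K
Invert ΔT = ηγ̇²t_res/(ρcp) for γ̇: γ̇_max² = ΔT_a ρ cp / (η t_res) = 20.8·941·1702 / (2304·58.8629) = 245.634 s⁻²
γ̇_max = sqrt(245.634) = 15.6727 s⁻¹
Solve γ̇ = πDN/h for N: N_max = γ̇_max·h/(π·D) = 15.6727 × 0.0033 / (π × 0.0969) = 0.169897 rev/s = 10.1938 rpm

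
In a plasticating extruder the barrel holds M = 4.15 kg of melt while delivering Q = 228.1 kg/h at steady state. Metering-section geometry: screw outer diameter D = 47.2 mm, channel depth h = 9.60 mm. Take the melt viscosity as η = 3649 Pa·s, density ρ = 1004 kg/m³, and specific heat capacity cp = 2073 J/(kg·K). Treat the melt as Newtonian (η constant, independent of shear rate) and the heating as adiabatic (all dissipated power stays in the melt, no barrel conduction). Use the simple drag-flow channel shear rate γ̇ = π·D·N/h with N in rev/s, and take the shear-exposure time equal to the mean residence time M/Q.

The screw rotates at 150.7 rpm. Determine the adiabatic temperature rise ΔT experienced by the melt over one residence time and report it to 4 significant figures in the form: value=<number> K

value=172.8 K

Throughput in SI: Q_s = 228.1 kg/h ÷ 3600 s/h = 0.0633611 kg/s
Mean residence time: t_res = M/Q_s = 4.15 kg / 0.0633611 kg/s = 65.4976 s
Convert to SI: D = 0.0472 m, h = 0.0096 m, N = 150.7/60 = 2.51167 rev/s
Shear rate: γ̇ = πDN/h = π·0.0472·2.51167/0.0096 = 38.7956 s⁻¹
Adiabatic rise: ΔT = η γ̇² t_res / (ρ cp) = 3649·(38.7956)²·65.4976 / (1004·2073) = 172.835 K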